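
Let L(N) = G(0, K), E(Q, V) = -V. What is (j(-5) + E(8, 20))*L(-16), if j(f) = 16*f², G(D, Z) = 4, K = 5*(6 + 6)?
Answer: 1520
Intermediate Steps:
K = 60 (K = 5*12 = 60)
L(N) = 4
(j(-5) + E(8, 20))*L(-16) = (16*(-5)² - 1*20)*4 = (16*25 - 20)*4 = (400 - 20)*4 = 380*4 = 1520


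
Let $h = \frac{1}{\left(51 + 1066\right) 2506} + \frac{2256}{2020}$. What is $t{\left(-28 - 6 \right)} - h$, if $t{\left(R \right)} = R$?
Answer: $- \frac{49641048773}{1413597010} \approx -35.117$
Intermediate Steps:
$h = \frac{1578750433}{1413597010}$ ($h = \frac{1}{1117} \cdot \frac{1}{2506} + 2256 \cdot \frac{1}{2020} = \frac{1}{1117} \cdot \frac{1}{2506} + \frac{564}{505} = \frac{1}{2799202} + \frac{564}{505} = \frac{1578750433}{1413597010} \approx 1.1168$)
$t{\left(-28 - 6 \right)} - h = \left(-28 - 6\right) - \frac{1578750433}{1413597010} = -34 - \frac{1578750433}{1413597010} = - \frac{49641048773}{1413597010}$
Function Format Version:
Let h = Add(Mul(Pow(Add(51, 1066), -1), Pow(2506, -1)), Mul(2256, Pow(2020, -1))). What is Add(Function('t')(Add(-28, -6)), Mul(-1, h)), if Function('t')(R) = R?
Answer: Rational(-49641048773, 1413597010) ≈ -35.117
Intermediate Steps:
h = Rational(1578750433, 1413597010) (h = Add(Mul(Pow(1117, -1), Rational(1, 2506)), Mul(2256, Rational(1, 2020))) = Add(Mul(Rational(1, 1117), Rational(1, 2506)), Rational(564, 505)) = Add(Rational(1, 2799202), Rational(564, 505)) = Rational(1578750433, 1413597010) ≈ 1.1168)
Add(Function('t')(Add(-28, -6)), Mul(-1, h)) = Add(Add(-28, -6), Mul(-1, Rational(1578750433, 1413597010))) = Add(-34, Rational(-1578750433, 1413597010)) = Rational(-49641048773, 1413597010)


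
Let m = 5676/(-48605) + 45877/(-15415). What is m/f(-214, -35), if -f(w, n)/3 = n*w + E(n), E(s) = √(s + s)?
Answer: 9918245695/72056283735999 - 18538777*I*√70/1008787972303986 ≈ 0.00013765 - 1.5376e-7*I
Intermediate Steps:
E(s) = √2*√s (E(s) = √(2*s) = √2*√s)
f(w, n) = -3*n*w - 3*√2*√n (f(w, n) = -3*(n*w + √2*√n) = -3*n*w - 3*√2*√n)
m = -92693885/29969843 (m = 5676*(-1/48605) + 45877*(-1/15415) = -5676/48605 - 45877/15415 = -92693885/29969843 ≈ -3.0929)
m/f(-214, -35) = -92693885/(29969843*(-3*(-35)*(-214) - 3*√2*√(-35))) = -92693885/(29969843*(-22470 - 3*√2*I*√35)) = -92693885/(29969843*(-22470 - 3*I*√70))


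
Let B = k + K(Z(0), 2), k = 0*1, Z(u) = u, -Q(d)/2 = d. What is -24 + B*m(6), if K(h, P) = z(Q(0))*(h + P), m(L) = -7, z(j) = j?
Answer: -24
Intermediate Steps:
Q(d) = -2*d
k = 0
K(h, P) = 0 (K(h, P) = (-2*0)*(h + P) = 0*(P + h) = 0)
B = 0 (B = 0 + 0 = 0)
-24 + B*m(6) = -24 + 0*(-7) = -24 + 0 = -24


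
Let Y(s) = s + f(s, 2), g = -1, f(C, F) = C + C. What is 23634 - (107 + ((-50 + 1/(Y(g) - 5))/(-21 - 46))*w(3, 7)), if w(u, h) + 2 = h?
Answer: 12608467/536 ≈ 23523.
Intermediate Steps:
f(C, F) = 2*C
Y(s) = 3*s (Y(s) = s + 2*s = 3*s)
w(u, h) = -2 + h
23634 - (107 + ((-50 + 1/(Y(g) - 5))/(-21 - 46))*w(3, 7)) = 23634 - (107 + ((-50 + 1/(3*(-1) - 5))/(-21 - 46))*(-2 + 7)) = 23634 - (107 + ((-50 + 1/(-3 - 5))/(-67))*5) = 23634 - (107 + ((-50 + 1/(-8))*(-1/67))*5) = 23634 - (107 + ((-50 - 1/8)*(-1/67))*5) = 23634 - (107 - 401/8*(-1/67)*5) = 23634 - (107 + (401/536)*5) = 23634 - (107 + 2005/536) = 23634 - 1*59357/536 = 23634 - 59357/536 = 12608467/536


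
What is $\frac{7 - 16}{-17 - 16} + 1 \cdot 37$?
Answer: $\frac{410}{11} \approx 37.273$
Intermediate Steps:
$\frac{7 - 16}{-17 - 16} + 1 \cdot 37 = - \frac{9}{-33} + 37 = \left(-9\right) \left(- \frac{1}{33}\right) + 37 = \frac{3}{11} + 37 = \frac{410}{11}$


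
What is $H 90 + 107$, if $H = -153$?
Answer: $-13663$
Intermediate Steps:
$H 90 + 107 = \left(-153\right) 90 + 107 = -13770 + 107 = -13663$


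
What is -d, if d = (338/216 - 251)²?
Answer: -725709721/11664 ≈ -62218.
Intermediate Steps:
d = 725709721/11664 (d = (338*(1/216) - 251)² = (169/108 - 251)² = (-26939/108)² = 725709721/11664 ≈ 62218.)
-d = -1*725709721/11664 = -725709721/11664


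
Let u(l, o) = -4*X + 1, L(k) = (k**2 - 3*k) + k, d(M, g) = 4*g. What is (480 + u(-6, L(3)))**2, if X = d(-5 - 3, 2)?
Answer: 201601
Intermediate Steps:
X = 8 (X = 4*2 = 8)
L(k) = k**2 - 2*k
u(l, o) = -31 (u(l, o) = -4*8 + 1 = -32 + 1 = -31)
(480 + u(-6, L(3)))**2 = (480 - 31)**2 = 449**2 = 201601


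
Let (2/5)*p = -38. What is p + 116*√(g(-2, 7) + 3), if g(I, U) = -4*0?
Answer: -95 + 116*√3 ≈ 105.92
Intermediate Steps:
p = -95 (p = (5/2)*(-38) = -95)
g(I, U) = 0
p + 116*√(g(-2, 7) + 3) = -95 + 116*√(0 + 3) = -95 + 116*√3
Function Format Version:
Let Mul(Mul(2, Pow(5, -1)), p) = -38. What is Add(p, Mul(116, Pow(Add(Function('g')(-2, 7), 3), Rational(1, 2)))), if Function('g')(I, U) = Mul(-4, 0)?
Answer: Add(-95, Mul(116, Pow(3, Rational(1, 2)))) ≈ 105.92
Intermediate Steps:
p = -95 (p = Mul(Rational(5, 2), -38) = -95)
Function('g')(I, U) = 0
Add(p, Mul(116, Pow(Add(Function('g')(-2, 7), 3), Rational(1, 2)))) = Add(-95, Mul(116, Pow(Add(0, 3), Rational(1, 2)))) = Add(-95, Mul(116, Pow(3, Rational(1, 2))))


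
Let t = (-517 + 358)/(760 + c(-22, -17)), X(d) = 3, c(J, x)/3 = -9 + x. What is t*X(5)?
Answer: -477/682 ≈ -0.69941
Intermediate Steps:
c(J, x) = -27 + 3*x (c(J, x) = 3*(-9 + x) = -27 + 3*x)
t = -159/682 (t = (-517 + 358)/(760 + (-27 + 3*(-17))) = -159/(760 + (-27 - 51)) = -159/(760 - 78) = -159/682 ≈ -0.23314)
t*X(5) = -159/682*3 = -477/682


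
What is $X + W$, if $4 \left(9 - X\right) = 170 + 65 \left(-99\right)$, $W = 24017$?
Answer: $\frac{102369}{4} \approx 25592.0$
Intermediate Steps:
$X = \frac{6301}{4}$ ($X = 9 - \frac{170 + 65 \left(-99\right)}{4} = 9 - \frac{170 - 6435}{4} = 9 - - \frac{6265}{4} = 9 + \frac{6265}{4} = \frac{6301}{4} \approx 1575.3$)
$X + W = \frac{6301}{4} + 24017 = \frac{102369}{4}$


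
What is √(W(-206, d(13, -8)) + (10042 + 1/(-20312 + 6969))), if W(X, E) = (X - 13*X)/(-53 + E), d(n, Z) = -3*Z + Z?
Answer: √2431260857689499/493691 ≈ 99.876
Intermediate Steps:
d(n, Z) = -2*Z
W(X, E) = -12*X/(-53 + E) (W(X, E) = (-12*X)/(-53 + E) = -12*X/(-53 + E))
√(W(-206, d(13, -8)) + (10042 + 1/(-20312 + 6969))) = √(-12*(-206)/(-53 - 2*(-8)) + (10042 + 1/(-20312 + 6969))) = √(-12*(-206)/(-53 + 16) + (10042 + 1/(-13343))) = √(-12*(-206)/(-37) + (10042 - 1/13343)) = √(-12*(-206)*(-1/37) + 133990405/13343) = √(-2472/37 + 133990405/13343) = √(4924661089/493691) = √2431260857689499/493691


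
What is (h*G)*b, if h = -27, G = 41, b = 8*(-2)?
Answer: 17712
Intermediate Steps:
b = -16
(h*G)*b = -27*41*(-16) = -1107*(-16) = 17712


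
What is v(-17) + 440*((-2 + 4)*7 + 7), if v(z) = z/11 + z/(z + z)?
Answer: 203257/22 ≈ 9239.0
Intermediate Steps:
v(z) = ½ + z/11 (v(z) = z*(1/11) + z/((2*z)) = z/11 + z*(1/(2*z)) = z/11 + ½ = ½ + z/11)
v(-17) + 440*((-2 + 4)*7 + 7) = (½ + (1/11)*(-17)) + 440*((-2 + 4)*7 + 7) = (½ - 17/11) + 440*(2*7 + 7) = -23/22 + 440*(14 + 7) = -23/22 + 440*21 = -23/22 + 9240 = 203257/22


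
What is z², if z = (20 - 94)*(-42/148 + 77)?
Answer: 32228329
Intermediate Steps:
z = -5677 (z = -74*(-42*1/148 + 77) = -74*(-21/74 + 77) = -74*5677/74 = -5677)
z² = (-5677)² = 32228329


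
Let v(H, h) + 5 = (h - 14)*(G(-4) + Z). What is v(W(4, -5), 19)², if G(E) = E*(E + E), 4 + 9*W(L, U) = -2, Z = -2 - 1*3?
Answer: 16900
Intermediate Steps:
Z = -5 (Z = -2 - 3 = -5)
W(L, U) = -⅔ (W(L, U) = -4/9 + (⅑)*(-2) = -4/9 - 2/9 = -⅔)
G(E) = 2*E² (G(E) = E*(2*E) = 2*E²)
v(H, h) = -383 + 27*h (v(H, h) = -5 + (h - 14)*(2*(-4)² - 5) = -5 + (-14 + h)*(2*16 - 5) = -5 + (-14 + h)*(32 - 5) = -5 + (-14 + h)*27 = -5 + (-378 + 27*h) = -383 + 27*h)
v(W(4, -5), 19)² = (-383 + 27*19)² = (-383 + 513)² = 130² = 16900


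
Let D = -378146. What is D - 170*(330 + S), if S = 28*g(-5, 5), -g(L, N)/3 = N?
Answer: -362846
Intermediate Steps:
g(L, N) = -3*N
S = -420 (S = 28*(-3*5) = 28*(-15) = -420)
D - 170*(330 + S) = -378146 - 170*(330 - 420) = -378146 - 170*(-90) = -378146 + 15300 = -362846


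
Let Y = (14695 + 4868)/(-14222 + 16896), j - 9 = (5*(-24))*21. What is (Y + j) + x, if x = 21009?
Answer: 49483215/2674 ≈ 18505.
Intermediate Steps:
j = -2511 (j = 9 + (5*(-24))*21 = 9 - 120*21 = 9 - 2520 = -2511)
Y = 19563/2674 ≈ 7.3160
(Y + j) + x = (19563/2674 - 2511) + 21009 = -6694851/2674 + 21009 = 49483215/2674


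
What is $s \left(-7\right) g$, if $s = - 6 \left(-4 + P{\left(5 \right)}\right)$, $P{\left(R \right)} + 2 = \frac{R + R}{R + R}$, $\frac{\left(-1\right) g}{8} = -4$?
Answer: $-6720$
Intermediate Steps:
$g = 32$ ($g = \left(-8\right) \left(-4\right) = 32$)
$P{\left(R \right)} = -1$ ($P{\left(R \right)} = -2 + \frac{R + R}{R + R} = -2 + \frac{2 R}{2 R} = -2 + 2 R \frac{1}{2 R} = -2 + 1 = -1$)
$s = 30$ ($s = - 6 \left(-4 - 1\right) = - 6 \left(-5\right) = \left(-1\right) \left(-30\right) = 30$)
$s \left(-7\right) g = 30 \left(-7\right) 32 = \left(-210\right) 32 = -6720$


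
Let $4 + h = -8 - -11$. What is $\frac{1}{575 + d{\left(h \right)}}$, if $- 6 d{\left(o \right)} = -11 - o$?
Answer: $\frac{3}{1730} \approx 0.0017341$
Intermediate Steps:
$h = -1$ ($h = -4 - -3 = -4 + \left(-8 + 11\right) = -4 + 3 = -1$)
$d{\left(o \right)} = \frac{11}{6} + \frac{o}{6}$ ($d{\left(o \right)} = - \frac{-11 - o}{6} = \frac{11}{6} + \frac{o}{6}$)
$\frac{1}{575 + d{\left(h \right)}} = \frac{1}{575 + \left(\frac{11}{6} + \frac{1}{6} \left(-1\right)\right)} = \frac{1}{575 + \left(\frac{11}{6} - \frac{1}{6}\right)} = \frac{1}{575 + \frac{5}{3}} = \frac{1}{\frac{1730}{3}} = \frac{3}{1730}$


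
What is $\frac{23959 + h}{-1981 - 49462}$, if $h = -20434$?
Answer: $- \frac{3525}{51443} \approx -0.068522$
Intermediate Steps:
$\frac{23959 + h}{-1981 - 49462} = \frac{23959 - 20434}{-1981 - 49462} = \frac{3525}{-51443} = 3525 \left(- \frac{1}{51443}\right) = - \frac{3525}{51443}$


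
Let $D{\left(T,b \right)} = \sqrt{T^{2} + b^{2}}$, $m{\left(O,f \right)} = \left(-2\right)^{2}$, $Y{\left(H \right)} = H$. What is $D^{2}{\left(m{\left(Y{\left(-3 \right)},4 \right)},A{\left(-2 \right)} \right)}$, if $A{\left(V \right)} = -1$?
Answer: $17$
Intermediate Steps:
$m{\left(O,f \right)} = 4$
$D^{2}{\left(m{\left(Y{\left(-3 \right)},4 \right)},A{\left(-2 \right)} \right)} = \left(\sqrt{4^{2} + \left(-1\right)^{2}}\right)^{2} = \left(\sqrt{16 + 1}\right)^{2} = \left(\sqrt{17}\right)^{2} = 17$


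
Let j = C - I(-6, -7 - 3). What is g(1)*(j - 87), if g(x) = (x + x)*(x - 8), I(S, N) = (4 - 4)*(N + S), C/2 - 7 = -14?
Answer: 1414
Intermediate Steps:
C = -14 (C = 14 + 2*(-14) = 14 - 28 = -14)
I(S, N) = 0 (I(S, N) = 0*(N + S) = 0)
g(x) = 2*x*(-8 + x) (g(x) = (2*x)*(-8 + x) = 2*x*(-8 + x))
j = -14 (j = -14 - 1*0 = -14 + 0 = -14)
g(1)*(j - 87) = (2*1*(-8 + 1))*(-14 - 87) = (2*1*(-7))*(-101) = -14*(-101) = 1414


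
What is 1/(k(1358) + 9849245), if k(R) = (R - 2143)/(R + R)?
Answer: 2716/26750548635 ≈ 1.0153e-7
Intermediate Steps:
k(R) = (-2143 + R)/(2*R) (k(R) = (-2143 + R)/((2*R)) = (-2143 + R)*(1/(2*R)) = (-2143 + R)/(2*R))
1/(k(1358) + 9849245) = 1/((1/2)*(-2143 + 1358)/1358 + 9849245) = 1/((1/2)*(1/1358)*(-785) + 9849245) = 1/(-785/2716 + 9849245) = 1/(26750548635/2716) = 2716/26750548635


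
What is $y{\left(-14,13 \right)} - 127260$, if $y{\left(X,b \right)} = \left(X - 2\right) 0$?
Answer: $-127260$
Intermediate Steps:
$y{\left(X,b \right)} = 0$ ($y{\left(X,b \right)} = \left(-2 + X\right) 0 = 0$)
$y{\left(-14,13 \right)} - 127260 = 0 - 127260 = -127260$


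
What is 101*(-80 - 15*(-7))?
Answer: 2525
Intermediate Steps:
101*(-80 - 15*(-7)) = 101*(-80 + 105) = 101*25 = 2525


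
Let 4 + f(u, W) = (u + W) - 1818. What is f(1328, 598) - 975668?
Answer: -975564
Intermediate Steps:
f(u, W) = -1822 + W + u (f(u, W) = -4 + ((u + W) - 1818) = -4 + ((W + u) - 1818) = -4 + (-1818 + W + u) = -1822 + W + u)
f(1328, 598) - 975668 = (-1822 + 598 + 1328) - 975668 = 104 - 975668 = -975564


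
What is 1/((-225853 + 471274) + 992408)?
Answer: 1/1237829 ≈ 8.0787e-7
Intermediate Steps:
1/((-225853 + 471274) + 992408) = 1/(245421 + 992408) = 1/1237829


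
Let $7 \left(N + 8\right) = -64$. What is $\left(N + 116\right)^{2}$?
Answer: $\frac{478864}{49} \approx 9772.7$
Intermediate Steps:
$N = - \frac{120}{7}$ ($N = -8 + \frac{1}{7} \left(-64\right) = -8 - \frac{64}{7} = - \frac{120}{7} \approx -17.143$)
$\left(N + 116\right)^{2} = \left(- \frac{120}{7} + 116\right)^{2} = \left(\frac{692}{7}\right)^{2} = \frac{478864}{49}$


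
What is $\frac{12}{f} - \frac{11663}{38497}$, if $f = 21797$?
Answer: $- \frac{253756447}{839119109} \approx -0.30241$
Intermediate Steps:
$\frac{12}{f} - \frac{11663}{38497} = \frac{12}{21797} - \frac{11663}{38497} = - \frac{253756447}{839119109}$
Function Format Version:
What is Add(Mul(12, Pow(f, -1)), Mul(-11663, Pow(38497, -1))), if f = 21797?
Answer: Rational(-253756447, 839119109) ≈ -0.30241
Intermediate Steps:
Add(Mul(12, Pow(f, -1)), Mul(-11663, Pow(38497, -1))) = Add(Mul(12, Pow(21797, -1)), Mul(-11663, Pow(38497, -1))) = Add(Mul(12, Rational(1, 21797)), Mul(-11663, Rational(1, 38497))) = Add(Rational(12, 21797), Rational(-11663, 38497)) = Rational(-253756447, 839119109)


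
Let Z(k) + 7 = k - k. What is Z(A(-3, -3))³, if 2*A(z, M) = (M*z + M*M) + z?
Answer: -343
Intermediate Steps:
A(z, M) = z/2 + M²/2 + M*z/2 (A(z, M) = ((M*z + M*M) + z)/2 = ((M*z + M²) + z)/2 = ((M² + M*z) + z)/2 = (z + M² + M*z)/2 = z/2 + M²/2 + M*z/2)
Z(k) = -7 (Z(k) = -7 + (k - k) = -7 + 0 = -7)
Z(A(-3, -3))³ = (-7)³ = -343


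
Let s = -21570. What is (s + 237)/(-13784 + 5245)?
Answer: 21333/8539 ≈ 2.4983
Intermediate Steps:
(s + 237)/(-13784 + 5245) = (-21570 + 237)/(-13784 + 5245) = -21333/(-8539) = -21333*(-1/8539) = 21333/8539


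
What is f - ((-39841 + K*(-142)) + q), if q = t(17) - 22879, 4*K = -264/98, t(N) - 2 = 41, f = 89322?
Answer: 7443265/49 ≈ 1.5190e+5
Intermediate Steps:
t(N) = 43 (t(N) = 2 + 41 = 43)
K = -33/49 (K = (-264/98)/4 = (-264*1/98)/4 = (¼)*(-132/49) = -33/49 ≈ -0.67347)
q = -22836 (q = 43 - 22879 = -22836)
f - ((-39841 + K*(-142)) + q) = 89322 - ((-39841 - 33/49*(-142)) - 22836) = 89322 - ((-39841 + 4686/49) - 22836) = 89322 - (-1947523/49 - 22836) = 89322 - 1*(-3066487/49) = 89322 + 3066487/49 = 7443265/49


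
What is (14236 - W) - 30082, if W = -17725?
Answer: 1879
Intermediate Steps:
(14236 - W) - 30082 = (14236 - 1*(-17725)) - 30082 = (14236 + 17725) - 30082 = 31961 - 30082 = 1879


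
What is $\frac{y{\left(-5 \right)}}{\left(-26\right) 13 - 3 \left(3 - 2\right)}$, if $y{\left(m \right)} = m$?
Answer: $\frac{5}{341} \approx 0.014663$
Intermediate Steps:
$\frac{y{\left(-5 \right)}}{\left(-26\right) 13 - 3 \left(3 - 2\right)} = - \frac{5}{\left(-26\right) 13 - 3 \left(3 - 2\right)} = - \frac{5}{-338 - 3} = - \frac{5}{-341} = \left(-5\right) \left(- \frac{1}{341}\right) = \frac{5}{341}$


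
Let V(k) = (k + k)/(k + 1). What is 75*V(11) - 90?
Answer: 95/2 ≈ 47.500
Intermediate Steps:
V(k) = 2*k/(1 + k) (V(k) = (2*k)/(1 + k) = 2*k/(1 + k))
75*V(11) - 90 = 75*(2*11/(1 + 11)) - 90 = 75*(2*11/12) - 90 = 75*(2*11*(1/12)) - 90 = 75*(11/6) - 90 = 275/2 - 90 = 95/2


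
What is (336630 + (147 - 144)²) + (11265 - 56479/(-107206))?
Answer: 37297452703/107206 ≈ 3.4790e+5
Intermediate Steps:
(336630 + (147 - 144)²) + (11265 - 56479/(-107206)) = (336630 + 3²) + (11265 - 56479*(-1)/107206) = (336630 + 9) + (11265 - 1*(-56479/107206)) = 336639 + (11265 + 56479/107206) = 336639 + 1207732069/107206 = 37297452703/107206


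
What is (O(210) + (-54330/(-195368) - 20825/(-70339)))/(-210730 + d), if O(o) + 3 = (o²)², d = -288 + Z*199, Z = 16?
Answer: -13362779528125603607/1428026349058584 ≈ -9357.5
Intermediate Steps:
d = 2896 (d = -288 + 16*199 = -288 + 3184 = 2896)
O(o) = -3 + o⁴ (O(o) = -3 + (o²)² = -3 + o⁴)
(O(210) + (-54330/(-195368) - 20825/(-70339)))/(-210730 + d) = ((-3 + 210⁴) + (-54330/(-195368) - 20825/(-70339)))/(-210730 + 2896) = ((-3 + 1944810000) + (-54330*(-1/195368) - 20825*(-1/70339)))/(-207834) = (1944809997 + (27165/97684 + 20825/70339))*(-1/207834) = (1944809997 + 3945028235/6870994876)*(-1/207834) = (13362779528125603607/6870994876)*(-1/207834) = -13362779528125603607/1428026349058584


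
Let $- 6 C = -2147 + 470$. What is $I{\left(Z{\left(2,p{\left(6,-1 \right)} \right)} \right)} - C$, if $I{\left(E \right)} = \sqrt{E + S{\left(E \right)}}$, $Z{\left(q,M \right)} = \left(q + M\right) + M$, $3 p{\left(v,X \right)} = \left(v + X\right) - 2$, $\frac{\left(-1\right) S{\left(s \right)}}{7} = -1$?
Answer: $- \frac{559}{2} + \sqrt{11} \approx -276.18$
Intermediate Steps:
$S{\left(s \right)} = 7$ ($S{\left(s \right)} = \left(-7\right) \left(-1\right) = 7$)
$p{\left(v,X \right)} = - \frac{2}{3} + \frac{X}{3} + \frac{v}{3}$ ($p{\left(v,X \right)} = \frac{\left(v + X\right) - 2}{3} = \frac{\left(X + v\right) - 2}{3} = \frac{-2 + X + v}{3} = - \frac{2}{3} + \frac{X}{3} + \frac{v}{3}$)
$C = \frac{559}{2}$ ($C = - \frac{-2147 + 470}{6} = \left(- \frac{1}{6}\right) \left(-1677\right) = \frac{559}{2} \approx 279.5$)
$Z{\left(q,M \right)} = q + 2 M$ ($Z{\left(q,M \right)} = \left(M + q\right) + M = q + 2 M$)
$I{\left(E \right)} = \sqrt{7 + E}$ ($I{\left(E \right)} = \sqrt{E + 7} = \sqrt{7 + E}$)
$I{\left(Z{\left(2,p{\left(6,-1 \right)} \right)} \right)} - C = \sqrt{7 + \left(2 + 2 \left(- \frac{2}{3} + \frac{1}{3} \left(-1\right) + \frac{1}{3} \cdot 6\right)\right)} - \frac{559}{2} = \sqrt{7 + \left(2 + 2 \left(- \frac{2}{3} - \frac{1}{3} + 2\right)\right)} - \frac{559}{2} = \sqrt{7 + \left(2 + 2 \cdot 1\right)} - \frac{559}{2} = \sqrt{7 + \left(2 + 2\right)} - \frac{559}{2} = \sqrt{7 + 4} - \frac{559}{2} = \sqrt{11} - \frac{559}{2} = - \frac{559}{2} + \sqrt{11}$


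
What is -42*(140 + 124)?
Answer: -11088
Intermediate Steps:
-42*(140 + 124) = -42*264 = -11088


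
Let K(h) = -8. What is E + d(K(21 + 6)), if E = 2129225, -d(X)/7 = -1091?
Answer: 2136862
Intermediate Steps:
d(X) = 7637 (d(X) = -7*(-1091) = 7637)
E + d(K(21 + 6)) = 2129225 + 7637 = 2136862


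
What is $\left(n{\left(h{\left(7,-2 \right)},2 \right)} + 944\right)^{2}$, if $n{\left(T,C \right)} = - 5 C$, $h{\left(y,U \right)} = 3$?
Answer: $872356$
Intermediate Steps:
$\left(n{\left(h{\left(7,-2 \right)},2 \right)} + 944\right)^{2} = \left(\left(-5\right) 2 + 944\right)^{2} = \left(-10 + 944\right)^{2} = 934^{2} = 872356$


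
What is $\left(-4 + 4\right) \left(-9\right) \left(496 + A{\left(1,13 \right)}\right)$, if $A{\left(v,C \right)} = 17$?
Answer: $0$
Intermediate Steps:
$\left(-4 + 4\right) \left(-9\right) \left(496 + A{\left(1,13 \right)}\right) = \left(-4 + 4\right) \left(-9\right) \left(496 + 17\right) = 0 \left(-9\right) 513 = 0 \cdot 513 = 0$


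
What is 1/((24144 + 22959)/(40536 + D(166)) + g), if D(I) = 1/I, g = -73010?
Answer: -6728977/491274791672 ≈ -1.3697e-5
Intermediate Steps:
1/((24144 + 22959)/(40536 + D(166)) + g) = 1/((24144 + 22959)/(40536 + 1/166) - 73010) = 1/(47103/(40536 + 1/166) - 73010) = 1/(47103/(6728977/166) - 73010) = 1/(47103*(166/6728977) - 73010) = 1/(7819098/6728977 - 73010) = 1/(-491274791672/6728977) = -6728977/491274791672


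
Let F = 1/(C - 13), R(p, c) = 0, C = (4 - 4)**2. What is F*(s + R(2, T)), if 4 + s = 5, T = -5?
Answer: -1/13 ≈ -0.076923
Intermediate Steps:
s = 1 (s = -4 + 5 = 1)
C = 0 (C = 0**2 = 0)
F = -1/13 (F = 1/(0 - 13) = 1/(-13) = -1/13 ≈ -0.076923)
F*(s + R(2, T)) = -(1 + 0)/13 = -1/13*1 = -1/13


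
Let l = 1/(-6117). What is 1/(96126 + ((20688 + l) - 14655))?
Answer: 6117/624906602 ≈ 9.7887e-6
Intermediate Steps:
l = -1/6117 ≈ -0.00016348
1/(96126 + ((20688 + l) - 14655)) = 1/(96126 + ((20688 - 1/6117) - 14655)) = 1/(96126 + (126548495/6117 - 14655)) = 1/(96126 + 36903860/6117) = 1/(624906602/6117) = 6117/624906602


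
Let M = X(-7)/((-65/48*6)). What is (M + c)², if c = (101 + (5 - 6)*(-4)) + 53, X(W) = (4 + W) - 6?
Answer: 106956964/4225 ≈ 25315.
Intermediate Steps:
X(W) = -2 + W
c = 158 (c = (101 - 1*(-4)) + 53 = (101 + 4) + 53 = 105 + 53 = 158)
M = 72/65 (M = (-2 - 7)/((-65/48*6)) = -9/(-65*1/48*6) = -9/((-65/48*6)) = -9/(-65/8) = -9*(-8/65) = 72/65 ≈ 1.1077)
(M + c)² = (72/65 + 158)² = (10342/65)² = 106956964/4225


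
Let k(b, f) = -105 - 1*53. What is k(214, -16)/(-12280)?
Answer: 79/6140 ≈ 0.012866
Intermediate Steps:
k(b, f) = -158 (k(b, f) = -105 - 53 = -158)
k(214, -16)/(-12280) = -158/(-12280) = -158*(-1/12280) = 79/6140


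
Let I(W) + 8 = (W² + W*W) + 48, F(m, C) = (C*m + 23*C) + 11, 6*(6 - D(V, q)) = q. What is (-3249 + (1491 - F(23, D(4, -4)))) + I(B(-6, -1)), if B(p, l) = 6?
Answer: -5891/3 ≈ -1963.7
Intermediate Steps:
D(V, q) = 6 - q/6
F(m, C) = 11 + 23*C + C*m (F(m, C) = (23*C + C*m) + 11 = 11 + 23*C + C*m)
I(W) = 40 + 2*W² (I(W) = -8 + ((W² + W*W) + 48) = -8 + ((W² + W²) + 48) = -8 + (2*W² + 48) = -8 + (48 + 2*W²) = 40 + 2*W²)
(-3249 + (1491 - F(23, D(4, -4)))) + I(B(-6, -1)) = (-3249 + (1491 - (11 + 23*(6 - ⅙*(-4)) + (6 - ⅙*(-4))*23))) + (40 + 2*6²) = (-3249 + (1491 - (11 + 23*(6 + ⅔) + (6 + ⅔)*23))) + (40 + 2*36) = (-3249 + (1491 - (11 + 23*(20/3) + (20/3)*23))) + (40 + 72) = (-3249 + (1491 - (11 + 460/3 + 460/3))) + 112 = (-3249 + (1491 - 1*953/3)) + 112 = (-3249 + (1491 - 953/3)) + 112 = (-3249 + 3520/3) + 112 = -6227/3 + 112 = -5891/3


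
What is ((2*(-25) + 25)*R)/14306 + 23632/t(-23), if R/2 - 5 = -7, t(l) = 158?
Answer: 84523798/565087 ≈ 149.58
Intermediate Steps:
R = -4 (R = 10 + 2*(-7) = 10 - 14 = -4)
((2*(-25) + 25)*R)/14306 + 23632/t(-23) = ((2*(-25) + 25)*(-4))/14306 + 23632/158 = ((-50 + 25)*(-4))*(1/14306) + 23632*(1/158) = -25*(-4)*(1/14306) + 11816/79 = 100*(1/14306) + 11816/79 = 50/7153 + 11816/79 = 84523798/565087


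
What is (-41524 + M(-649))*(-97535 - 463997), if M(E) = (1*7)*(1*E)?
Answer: 25868094644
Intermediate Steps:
M(E) = 7*E
(-41524 + M(-649))*(-97535 - 463997) = (-41524 + 7*(-649))*(-97535 - 463997) = (-41524 - 4543)*(-561532) = -46067*(-561532) = 25868094644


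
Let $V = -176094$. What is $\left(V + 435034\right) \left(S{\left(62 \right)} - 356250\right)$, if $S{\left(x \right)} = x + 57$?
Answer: $-92216561140$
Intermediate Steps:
$S{\left(x \right)} = 57 + x$
$\left(V + 435034\right) \left(S{\left(62 \right)} - 356250\right) = \left(-176094 + 435034\right) \left(\left(57 + 62\right) - 356250\right) = 258940 \left(119 - 356250\right) = 258940 \left(-356131\right) = -92216561140$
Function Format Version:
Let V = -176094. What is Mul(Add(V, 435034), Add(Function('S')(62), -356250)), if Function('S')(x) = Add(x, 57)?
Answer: -92216561140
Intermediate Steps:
Function('S')(x) = Add(57, x)
Mul(Add(V, 435034), Add(Function('S')(62), -356250)) = Mul(Add(-176094, 435034), Add(Add(57, 62), -356250)) = Mul(258940, Add(119, -356250)) = Mul(258940, -356131) = -92216561140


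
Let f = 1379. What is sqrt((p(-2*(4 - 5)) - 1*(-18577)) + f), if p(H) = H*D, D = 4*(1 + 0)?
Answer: 2*sqrt(4991) ≈ 141.29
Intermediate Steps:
D = 4 (D = 4*1 = 4)
p(H) = 4*H (p(H) = H*4 = 4*H)
sqrt((p(-2*(4 - 5)) - 1*(-18577)) + f) = sqrt((4*(-2*(4 - 5)) - 1*(-18577)) + 1379) = sqrt((4*(-2*(-1)) + 18577) + 1379) = sqrt((4*2 + 18577) + 1379) = sqrt((8 + 18577) + 1379) = sqrt(18585 + 1379) = sqrt(19964) = 2*sqrt(4991)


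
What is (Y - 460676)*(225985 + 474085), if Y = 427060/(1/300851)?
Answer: 89945670836516880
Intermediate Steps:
Y = 128481428060 (Y = 427060/(1/300851) = 427060*300851 = 128481428060)
(Y - 460676)*(225985 + 474085) = (128481428060 - 460676)*(225985 + 474085) = 128480967384*700070 = 89945670836516880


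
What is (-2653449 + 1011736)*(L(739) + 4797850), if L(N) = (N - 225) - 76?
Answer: -7877411787344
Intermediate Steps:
L(N) = -301 + N (L(N) = (-225 + N) - 76 = -301 + N)
(-2653449 + 1011736)*(L(739) + 4797850) = (-2653449 + 1011736)*((-301 + 739) + 4797850) = -1641713*(438 + 4797850) = -1641713*4798288 = -7877411787344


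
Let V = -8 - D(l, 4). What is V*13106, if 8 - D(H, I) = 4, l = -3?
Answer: -157272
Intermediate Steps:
D(H, I) = 4 (D(H, I) = 8 - 1*4 = 8 - 4 = 4)
V = -12 (V = -8 - 1*4 = -8 - 4 = -12)
V*13106 = -12*13106 = -157272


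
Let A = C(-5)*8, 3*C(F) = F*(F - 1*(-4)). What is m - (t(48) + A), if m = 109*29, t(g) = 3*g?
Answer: 9011/3 ≈ 3003.7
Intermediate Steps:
C(F) = F*(4 + F)/3 (C(F) = (F*(F - 1*(-4)))/3 = (F*(F + 4))/3 = (F*(4 + F))/3 = F*(4 + F)/3)
A = 40/3 (A = ((1/3)*(-5)*(4 - 5))*8 = ((1/3)*(-5)*(-1))*8 = (5/3)*8 = 40/3 ≈ 13.333)
m = 3161
m - (t(48) + A) = 3161 - (3*48 + 40/3) = 3161 - (144 + 40/3) = 3161 - 1*472/3 = 3161 - 472/3 = 9011/3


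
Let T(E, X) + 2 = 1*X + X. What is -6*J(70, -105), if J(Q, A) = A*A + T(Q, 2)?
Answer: -66162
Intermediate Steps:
T(E, X) = -2 + 2*X (T(E, X) = -2 + (1*X + X) = -2 + (X + X) = -2 + 2*X)
J(Q, A) = 2 + A² (J(Q, A) = A*A + (-2 + 2*2) = A² + (-2 + 4) = A² + 2 = 2 + A²)
-6*J(70, -105) = -6*(2 + (-105)²) = -6*(2 + 11025) = -6*11027 = -66162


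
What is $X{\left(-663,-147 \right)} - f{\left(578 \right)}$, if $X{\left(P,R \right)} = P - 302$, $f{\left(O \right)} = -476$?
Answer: $-489$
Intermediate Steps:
$X{\left(P,R \right)} = -302 + P$ ($X{\left(P,R \right)} = P - 302 = -302 + P$)
$X{\left(-663,-147 \right)} - f{\left(578 \right)} = \left(-302 - 663\right) - -476 = -965 + 476 = -489$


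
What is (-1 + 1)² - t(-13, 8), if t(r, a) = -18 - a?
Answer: 26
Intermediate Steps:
(-1 + 1)² - t(-13, 8) = (-1 + 1)² - (-18 - 1*8) = 0² - (-18 - 8) = 0 - 1*(-26) = 0 + 26 = 26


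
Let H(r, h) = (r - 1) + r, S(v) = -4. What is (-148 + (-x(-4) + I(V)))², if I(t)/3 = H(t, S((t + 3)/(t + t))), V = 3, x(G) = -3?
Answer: 16900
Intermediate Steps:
H(r, h) = -1 + 2*r (H(r, h) = (-1 + r) + r = -1 + 2*r)
I(t) = -3 + 6*t (I(t) = 3*(-1 + 2*t) = -3 + 6*t)
(-148 + (-x(-4) + I(V)))² = (-148 + (-1*(-3) + (-3 + 6*3)))² = (-148 + (3 + (-3 + 18)))² = (-148 + (3 + 15))² = (-148 + 18)² = (-130)² = 16900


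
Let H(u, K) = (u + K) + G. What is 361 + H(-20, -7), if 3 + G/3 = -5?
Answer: 310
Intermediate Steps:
G = -24 (G = -9 + 3*(-5) = -9 - 15 = -24)
H(u, K) = -24 + K + u (H(u, K) = (u + K) - 24 = (K + u) - 24 = -24 + K + u)
361 + H(-20, -7) = 361 + (-24 - 7 - 20) = 361 - 51 = 310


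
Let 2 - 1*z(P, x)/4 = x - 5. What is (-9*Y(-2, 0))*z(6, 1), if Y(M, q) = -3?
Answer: 648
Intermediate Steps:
z(P, x) = 28 - 4*x (z(P, x) = 8 - 4*(x - 5) = 8 - 4*(-5 + x) = 8 + (20 - 4*x) = 28 - 4*x)
(-9*Y(-2, 0))*z(6, 1) = (-9*(-3))*(28 - 4*1) = 27*(28 - 4) = 27*24 = 648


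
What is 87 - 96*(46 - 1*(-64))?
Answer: -10473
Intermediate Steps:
87 - 96*(46 - 1*(-64)) = 87 - 96*(46 + 64) = 87 - 96*110 = 87 - 10560 = -10473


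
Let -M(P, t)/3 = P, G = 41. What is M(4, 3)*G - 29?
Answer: -521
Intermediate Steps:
M(P, t) = -3*P
M(4, 3)*G - 29 = -3*4*41 - 29 = -12*41 - 29 = -492 - 29 = -521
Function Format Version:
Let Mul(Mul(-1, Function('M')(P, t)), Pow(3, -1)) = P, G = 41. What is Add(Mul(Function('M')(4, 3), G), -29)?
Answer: -521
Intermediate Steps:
Function('M')(P, t) = Mul(-3, P)
Add(Mul(Function('M')(4, 3), G), -29) = Add(Mul(Mul(-3, 4), 41), -29) = Add(Mul(-12, 41), -29) = Add(-492, -29) = -521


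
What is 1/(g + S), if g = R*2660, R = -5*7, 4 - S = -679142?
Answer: 1/586046 ≈ 1.7064e-6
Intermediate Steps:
S = 679146 (S = 4 - 1*(-679142) = 4 + 679142 = 679146)
R = -35
g = -93100 (g = -35*2660 = -93100)
1/(g + S) = 1/(-93100 + 679146) = 1/586046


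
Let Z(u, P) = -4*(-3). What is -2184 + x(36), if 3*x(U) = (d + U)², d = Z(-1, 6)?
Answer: -1416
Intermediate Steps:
Z(u, P) = 12
d = 12
x(U) = (12 + U)²/3
-2184 + x(36) = -2184 + (12 + 36)²/3 = -2184 + (⅓)*48² = -2184 + (⅓)*2304 = -2184 + 768 = -1416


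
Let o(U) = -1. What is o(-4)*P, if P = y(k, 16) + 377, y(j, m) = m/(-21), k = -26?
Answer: -7901/21 ≈ -376.24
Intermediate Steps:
y(j, m) = -m/21 (y(j, m) = m*(-1/21) = -m/21)
P = 7901/21 (P = -1/21*16 + 377 = -16/21 + 377 = 7901/21 ≈ 376.24)
o(-4)*P = -1*7901/21 = -7901/21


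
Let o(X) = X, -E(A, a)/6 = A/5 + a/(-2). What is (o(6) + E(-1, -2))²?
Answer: 36/25 ≈ 1.4400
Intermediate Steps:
E(A, a) = 3*a - 6*A/5 (E(A, a) = -6*(A/5 + a/(-2)) = -6*(A*(⅕) + a*(-½)) = -6*(A/5 - a/2) = -6*(-a/2 + A/5) = 3*a - 6*A/5)
(o(6) + E(-1, -2))² = (6 + (3*(-2) - 6/5*(-1)))² = (6 + (-6 + 6/5))² = (6 - 24/5)² = (6/5)² = 36/25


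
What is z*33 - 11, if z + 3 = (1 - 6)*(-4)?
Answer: 550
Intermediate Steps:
z = 17 (z = -3 + (1 - 6)*(-4) = -3 - 5*(-4) = -3 + 20 = 17)
z*33 - 11 = 17*33 - 11 = 561 - 11 = 550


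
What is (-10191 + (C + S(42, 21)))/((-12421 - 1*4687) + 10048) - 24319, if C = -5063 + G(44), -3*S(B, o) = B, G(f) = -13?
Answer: -171676859/7060 ≈ -24317.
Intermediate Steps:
S(B, o) = -B/3
C = -5076 (C = -5063 - 13 = -5076)
(-10191 + (C + S(42, 21)))/((-12421 - 1*4687) + 10048) - 24319 = (-10191 + (-5076 - ⅓*42))/((-12421 - 1*4687) + 10048) - 24319 = (-10191 + (-5076 - 14))/((-12421 - 4687) + 10048) - 24319 = (-10191 - 5090)/(-17108 + 10048) - 24319 = -15281/(-7060) - 24319 = -15281*(-1/7060) - 24319 = 15281/7060 - 24319 = -171676859/7060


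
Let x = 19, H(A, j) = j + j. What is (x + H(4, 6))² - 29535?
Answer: -28574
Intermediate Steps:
H(A, j) = 2*j
(x + H(4, 6))² - 29535 = (19 + 2*6)² - 29535 = (19 + 12)² - 29535 = 31² - 29535 = 961 - 29535 = -28574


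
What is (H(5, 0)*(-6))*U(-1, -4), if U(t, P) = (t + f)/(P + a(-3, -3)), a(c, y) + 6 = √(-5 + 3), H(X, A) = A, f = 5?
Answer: 0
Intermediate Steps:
a(c, y) = -6 + I*√2 (a(c, y) = -6 + √(-5 + 3) = -6 + √(-2) = -6 + I*√2)
U(t, P) = (5 + t)/(-6 + P + I*√2) (U(t, P) = (t + 5)/(P + (-6 + I*√2)) = (5 + t)/(-6 + P + I*√2))
(H(5, 0)*(-6))*U(-1, -4) = (0*(-6))*((5 - 1)/(-6 - 4 + I*√2)) = 0*(4/(-10 + I*√2)) = 0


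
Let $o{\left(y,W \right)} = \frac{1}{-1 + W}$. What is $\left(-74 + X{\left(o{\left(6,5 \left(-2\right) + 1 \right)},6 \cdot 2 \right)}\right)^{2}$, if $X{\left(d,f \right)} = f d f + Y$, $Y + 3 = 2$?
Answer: $\frac{199809}{25} \approx 7992.4$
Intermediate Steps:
$Y = -1$ ($Y = -3 + 2 = -1$)
$X{\left(d,f \right)} = -1 + d f^{2}$ ($X{\left(d,f \right)} = f d f - 1 = d f f - 1 = d f^{2} - 1 = -1 + d f^{2}$)
$\left(-74 + X{\left(o{\left(6,5 \left(-2\right) + 1 \right)},6 \cdot 2 \right)}\right)^{2} = \left(-74 + \left(-1 + \frac{\left(6 \cdot 2\right)^{2}}{-1 + \left(5 \left(-2\right) + 1\right)}\right)\right)^{2} = \left(-74 + \left(-1 + \frac{12^{2}}{-1 + \left(-10 + 1\right)}\right)\right)^{2} = \left(-74 + \left(-1 + \frac{1}{-1 - 9} \cdot 144\right)\right)^{2} = \left(-74 + \left(-1 + \frac{1}{-10} \cdot 144\right)\right)^{2} = \left(-74 - \frac{77}{5}\right)^{2} = \left(- \frac{447}{5}\right)^{2} = \frac{199809}{25}$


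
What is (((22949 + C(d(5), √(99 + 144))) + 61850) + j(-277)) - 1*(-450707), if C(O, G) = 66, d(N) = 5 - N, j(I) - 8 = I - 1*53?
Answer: 535250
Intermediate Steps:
j(I) = -45 + I (j(I) = 8 + (I - 1*53) = 8 + (I - 53) = 8 + (-53 + I) = -45 + I)
(((22949 + C(d(5), √(99 + 144))) + 61850) + j(-277)) - 1*(-450707) = (((22949 + 66) + 61850) + (-45 - 277)) - 1*(-450707) = ((23015 + 61850) - 322) + 450707 = (84865 - 322) + 450707 = 84543 + 450707 = 535250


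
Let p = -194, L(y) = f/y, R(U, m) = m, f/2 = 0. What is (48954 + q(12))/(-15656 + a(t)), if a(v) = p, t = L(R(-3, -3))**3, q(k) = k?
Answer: -24483/7925 ≈ -3.0893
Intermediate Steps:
f = 0 (f = 2*0 = 0)
L(y) = 0 (L(y) = 0/y = 0)
t = 0 (t = 0**3 = 0)
a(v) = -194
(48954 + q(12))/(-15656 + a(t)) = (48954 + 12)/(-15656 - 194) = 48966/(-15850) = 48966*(-1/15850) = -24483/7925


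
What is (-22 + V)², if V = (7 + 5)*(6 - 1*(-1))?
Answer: 3844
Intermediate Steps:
V = 84 (V = 12*(6 + 1) = 12*7 = 84)
(-22 + V)² = (-22 + 84)² = 62² = 3844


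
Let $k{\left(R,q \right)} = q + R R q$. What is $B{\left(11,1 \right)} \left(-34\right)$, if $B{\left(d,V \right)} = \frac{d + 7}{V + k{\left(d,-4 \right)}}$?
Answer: $\frac{612}{487} \approx 1.2567$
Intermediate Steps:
$k{\left(R,q \right)} = q + q R^{2}$
$B{\left(d,V \right)} = \frac{7 + d}{-4 + V - 4 d^{2}}$ ($B{\left(d,V \right)} = \frac{d + 7}{V - 4 \left(1 + d^{2}\right)} = \frac{7 + d}{V - \left(4 + 4 d^{2}\right)} = \frac{7 + d}{-4 + V - 4 d^{2}}$)
$B{\left(11,1 \right)} \left(-34\right) = \frac{7 + 11}{-4 + 1 - 4 \cdot 11^{2}} \left(-34\right) = \frac{1}{-4 + 1 - 484} \cdot 18 \left(-34\right) = \frac{1}{-487} \cdot 18 \left(-34\right) = \left(- \frac{1}{487}\right) 18 \left(-34\right) = \left(- \frac{18}{487}\right) \left(-34\right) = \frac{612}{487}$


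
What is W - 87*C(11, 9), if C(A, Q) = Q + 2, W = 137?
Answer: -820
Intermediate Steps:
C(A, Q) = 2 + Q
W - 87*C(11, 9) = 137 - 87*(2 + 9) = 137 - 87*11 = 137 - 957 = -820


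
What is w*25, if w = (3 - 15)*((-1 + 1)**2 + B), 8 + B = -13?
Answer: 6300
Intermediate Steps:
B = -21 (B = -8 - 13 = -21)
w = 252 (w = (3 - 15)*((-1 + 1)**2 - 21) = -12*(0**2 - 21) = -12*(0 - 21) = -12*(-21) = 252)
w*25 = 252*25 = 6300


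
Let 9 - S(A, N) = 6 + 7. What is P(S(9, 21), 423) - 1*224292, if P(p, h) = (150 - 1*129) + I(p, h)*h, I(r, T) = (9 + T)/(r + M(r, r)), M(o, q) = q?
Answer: -247113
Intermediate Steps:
S(A, N) = -4 (S(A, N) = 9 - (6 + 7) = 9 - 1*13 = 9 - 13 = -4)
I(r, T) = (9 + T)/(2*r) (I(r, T) = (9 + T)/(r + r) = (9 + T)/((2*r)) = (9 + T)*(1/(2*r)) = (9 + T)/(2*r))
P(p, h) = 21 + h*(9 + h)/(2*p) (P(p, h) = (150 - 1*129) + ((9 + h)/(2*p))*h = (150 - 129) + h*(9 + h)/(2*p) = 21 + h*(9 + h)/(2*p))
P(S(9, 21), 423) - 1*224292 = (1/2)*(42*(-4) + 423*(9 + 423))/(-4) - 1*224292 = (1/2)*(-1/4)*(-168 + 423*432) - 224292 = (1/2)*(-1/4)*(-168 + 182736) - 224292 = (1/2)*(-1/4)*182568 - 224292 = -22821 - 224292 = -247113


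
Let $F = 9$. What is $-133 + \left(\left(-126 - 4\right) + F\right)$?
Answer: $-254$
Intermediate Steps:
$-133 + \left(\left(-126 - 4\right) + F\right) = -133 + \left(\left(-126 - 4\right) + 9\right) = -133 + \left(-130 + 9\right) = -133 - 121 = -254$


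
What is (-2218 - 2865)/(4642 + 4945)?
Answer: -5083/9587 ≈ -0.53020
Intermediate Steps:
(-2218 - 2865)/(4642 + 4945) = -5083/9587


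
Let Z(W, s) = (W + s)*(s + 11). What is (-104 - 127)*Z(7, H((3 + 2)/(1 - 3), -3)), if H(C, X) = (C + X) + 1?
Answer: -15015/4 ≈ -3753.8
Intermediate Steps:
H(C, X) = 1 + C + X
Z(W, s) = (11 + s)*(W + s) (Z(W, s) = (W + s)*(11 + s) = (11 + s)*(W + s))
(-104 - 127)*Z(7, H((3 + 2)/(1 - 3), -3)) = (-104 - 127)*((1 + (3 + 2)/(1 - 3) - 3)² + 11*7 + 11*(1 + (3 + 2)/(1 - 3) - 3) + 7*(1 + (3 + 2)/(1 - 3) - 3)) = -231*((1 + 5/(-2) - 3)² + 77 + 11*(1 + 5/(-2) - 3) + 7*(1 + 5/(-2) - 3)) = -231*((1 + 5*(-½) - 3)² + 77 + 11*(1 + 5*(-½) - 3) + 7*(1 + 5*(-½) - 3)) = -231*((1 - 5/2 - 3)² + 77 + 11*(1 - 5/2 - 3) + 7*(1 - 5/2 - 3)) = -231*((-9/2)² + 77 + 11*(-9/2) + 7*(-9/2)) = -231*(81/4 + 77 - 99/2 - 63/2) = -231*65/4 = -15015/4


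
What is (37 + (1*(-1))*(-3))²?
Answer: 1600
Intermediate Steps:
(37 + (1*(-1))*(-3))² = (37 - 1*(-3))² = (37 + 3)² = 40² = 1600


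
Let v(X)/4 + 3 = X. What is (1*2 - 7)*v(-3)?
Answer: 120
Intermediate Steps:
v(X) = -12 + 4*X
(1*2 - 7)*v(-3) = (1*2 - 7)*(-12 + 4*(-3)) = (2 - 7)*(-12 - 12) = -5*(-24) = 120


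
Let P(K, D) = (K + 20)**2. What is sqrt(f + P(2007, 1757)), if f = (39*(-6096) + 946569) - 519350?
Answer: 2*sqrt(1074551) ≈ 2073.2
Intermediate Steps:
P(K, D) = (20 + K)**2
f = 189475 (f = (-237744 + 946569) - 519350 = 708825 - 519350 = 189475)
sqrt(f + P(2007, 1757)) = sqrt(189475 + (20 + 2007)**2) = sqrt(189475 + 2027**2) = sqrt(189475 + 4108729) = sqrt(4298204) = 2*sqrt(1074551)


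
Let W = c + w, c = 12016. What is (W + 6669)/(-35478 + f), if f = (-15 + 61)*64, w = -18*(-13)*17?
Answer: -22663/32534 ≈ -0.69659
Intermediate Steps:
w = 3978 (w = 234*17 = 3978)
f = 2944 (f = 46*64 = 2944)
W = 15994 (W = 12016 + 3978 = 15994)
(W + 6669)/(-35478 + f) = (15994 + 6669)/(-35478 + 2944) = 22663/(-32534) = 22663*(-1/32534) = -22663/32534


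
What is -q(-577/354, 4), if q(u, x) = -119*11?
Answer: 1309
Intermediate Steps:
q(u, x) = -1309
-q(-577/354, 4) = -1*(-1309) = 1309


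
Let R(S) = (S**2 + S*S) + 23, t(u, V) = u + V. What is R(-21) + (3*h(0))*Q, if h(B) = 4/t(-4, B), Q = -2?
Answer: 911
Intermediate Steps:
t(u, V) = V + u
h(B) = 4/(-4 + B) (h(B) = 4/(B - 4) = 4/(-4 + B))
R(S) = 23 + 2*S**2 (R(S) = (S**2 + S**2) + 23 = 2*S**2 + 23 = 23 + 2*S**2)
R(-21) + (3*h(0))*Q = (23 + 2*(-21)**2) + (3*(4/(-4 + 0)))*(-2) = (23 + 2*441) + (3*(4/(-4)))*(-2) = (23 + 882) + (3*(4*(-1/4)))*(-2) = 905 + (3*(-1))*(-2) = 905 - 3*(-2) = 905 + 6 = 911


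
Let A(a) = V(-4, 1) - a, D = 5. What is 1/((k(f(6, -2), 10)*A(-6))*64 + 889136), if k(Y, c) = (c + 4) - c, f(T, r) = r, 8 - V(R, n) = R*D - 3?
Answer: 1/898608 ≈ 1.1128e-6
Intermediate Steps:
V(R, n) = 11 - 5*R (V(R, n) = 8 - (R*5 - 3) = 8 - (5*R - 3) = 8 - (-3 + 5*R) = 8 + (3 - 5*R) = 11 - 5*R)
A(a) = 31 - a (A(a) = (11 - 5*(-4)) - a = (11 + 20) - a = 31 - a)
k(Y, c) = 4 (k(Y, c) = (4 + c) - c = 4)
1/((k(f(6, -2), 10)*A(-6))*64 + 889136) = 1/((4*(31 - 1*(-6)))*64 + 889136) = 1/((4*(31 + 6))*64 + 889136) = 1/((4*37)*64 + 889136) = 1/(148*64 + 889136) = 1/(9472 + 889136) = 1/898608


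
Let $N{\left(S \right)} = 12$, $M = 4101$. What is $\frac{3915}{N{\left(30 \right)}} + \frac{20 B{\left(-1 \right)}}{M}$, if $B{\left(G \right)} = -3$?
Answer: $\frac{1783855}{5468} \approx 326.24$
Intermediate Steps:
$\frac{3915}{N{\left(30 \right)}} + \frac{20 B{\left(-1 \right)}}{M} = \frac{3915}{12} + \frac{20 \left(-3\right)}{4101} = 3915 \cdot \frac{1}{12} - \frac{20}{1367} = \frac{1305}{4} - \frac{20}{1367} = \frac{1783855}{5468}$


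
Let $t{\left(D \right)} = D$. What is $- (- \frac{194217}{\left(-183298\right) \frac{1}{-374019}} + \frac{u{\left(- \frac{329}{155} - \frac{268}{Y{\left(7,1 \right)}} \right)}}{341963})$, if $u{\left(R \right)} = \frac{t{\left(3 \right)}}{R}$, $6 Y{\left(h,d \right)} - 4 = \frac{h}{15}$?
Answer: $\frac{37683011719924129743}{95087280238558} \approx 3.963 \cdot 10^{5}$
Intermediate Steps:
$Y{\left(h,d \right)} = \frac{2}{3} + \frac{h}{90}$ ($Y{\left(h,d \right)} = \frac{2}{3} + \frac{h \frac{1}{15}}{6} = \frac{2}{3} + \frac{\frac{1}{15} h}{6} = \frac{2}{3} + \frac{h}{90}$)
$u{\left(R \right)} = \frac{3}{R}$
$- (- \frac{194217}{\left(-183298\right) \frac{1}{-374019}} + \frac{u{\left(- \frac{329}{155} - \frac{268}{Y{\left(7,1 \right)}} \right)}}{341963}) = - (- \frac{194217}{\left(-183298\right) \frac{1}{-374019}} + \frac{3 \frac{1}{- \frac{329}{155} - \frac{268}{\frac{2}{3} + \frac{1}{90} \cdot 7}}}{341963}) = - (- \frac{194217}{\left(-183298\right) \left(- \frac{1}{374019}\right)} + \frac{3}{\left(-329\right) \frac{1}{155} - \frac{268}{\frac{2}{3} + \frac{7}{90}}} \cdot \frac{1}{341963}) = - (- \frac{194217}{\frac{183298}{374019}} + \frac{3}{- \frac{329}{155} - \frac{268}{\frac{67}{90}}} \cdot \frac{1}{341963}) = - (\left(-194217\right) \frac{374019}{183298} + \frac{3}{- \frac{329}{155} - 360} \cdot \frac{1}{341963}) = - (- \frac{72640848123}{183298} + \frac{3}{- \frac{329}{155} - 360} \cdot \frac{1}{341963}) = - (- \frac{72640848123}{183298} + \frac{3}{- \frac{56129}{155}} \cdot \frac{1}{341963}) = - (- \frac{72640848123}{183298} + 3 \left(- \frac{155}{56129}\right) \frac{1}{341963}) = - (- \frac{72640848123}{183298} - \frac{465}{19194041227}) = \left(-1\right) \left(- \frac{37683011719924129743}{95087280238558}\right) = \frac{37683011719924129743}{95087280238558}$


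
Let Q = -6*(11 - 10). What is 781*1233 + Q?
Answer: 962967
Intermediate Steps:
Q = -6 (Q = -6*1 = -6)
781*1233 + Q = 781*1233 - 6 = 962973 - 6 = 962967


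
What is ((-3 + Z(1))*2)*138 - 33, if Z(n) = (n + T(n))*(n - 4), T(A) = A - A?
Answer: -1689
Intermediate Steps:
T(A) = 0
Z(n) = n*(-4 + n) (Z(n) = (n + 0)*(n - 4) = n*(-4 + n))
((-3 + Z(1))*2)*138 - 33 = ((-3 + 1*(-4 + 1))*2)*138 - 33 = ((-3 + 1*(-3))*2)*138 - 33 = ((-3 - 3)*2)*138 - 33 = -6*2*138 - 33 = -12*138 - 33 = -1656 - 33 = -1689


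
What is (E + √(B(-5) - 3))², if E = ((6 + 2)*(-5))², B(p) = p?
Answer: 2559992 + 6400*I*√2 ≈ 2.56e+6 + 9051.0*I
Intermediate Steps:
E = 1600 (E = (8*(-5))² = (-40)² = 1600)
(E + √(B(-5) - 3))² = (1600 + √(-5 - 3))² = (1600 + √(-8))² = (1600 + 2*I*√2)²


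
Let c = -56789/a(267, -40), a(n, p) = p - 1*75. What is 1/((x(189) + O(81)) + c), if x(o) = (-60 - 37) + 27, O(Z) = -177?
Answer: 115/28384 ≈ 0.0040516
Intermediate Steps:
a(n, p) = -75 + p (a(n, p) = p - 75 = -75 + p)
c = 56789/115 (c = -56789/(-75 - 40) = -56789/(-115) = -56789*(-1/115) = 56789/115 ≈ 493.82)
x(o) = -70 (x(o) = -97 + 27 = -70)
1/((x(189) + O(81)) + c) = 1/((-70 - 177) + 56789/115) = 1/(-247 + 56789/115) = 1/(28384/115) = 115/28384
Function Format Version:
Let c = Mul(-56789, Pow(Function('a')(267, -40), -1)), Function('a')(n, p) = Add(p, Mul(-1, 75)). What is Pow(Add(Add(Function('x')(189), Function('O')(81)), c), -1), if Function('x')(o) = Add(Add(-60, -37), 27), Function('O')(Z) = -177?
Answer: Rational(115, 28384) ≈ 0.0040516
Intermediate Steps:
Function('a')(n, p) = Add(-75, p) (Function('a')(n, p) = Add(p, -75) = Add(-75, p))
c = Rational(56789, 115) (c = Mul(-56789, Pow(Add(-75, -40), -1)) = Mul(-56789, Pow(-115, -1)) = Mul(-56789, Rational(-1, 115)) = Rational(56789, 115) ≈ 493.82)
Function('x')(o) = -70 (Function('x')(o) = Add(-97, 27) = -70)
Pow(Add(Add(Function('x')(189), Function('O')(81)), c), -1) = Pow(Add(Add(-70, -177), Rational(56789, 115)), -1) = Pow(Add(-247, Rational(56789, 115)), -1) = Pow(Rational(28384, 115), -1) = Rational(115, 28384)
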